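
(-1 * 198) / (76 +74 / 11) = -1089 / 455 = -2.39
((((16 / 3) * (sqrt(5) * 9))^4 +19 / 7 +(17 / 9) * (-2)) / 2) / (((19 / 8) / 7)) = 33443020532 / 171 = 195573219.49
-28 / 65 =-0.43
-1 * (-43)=43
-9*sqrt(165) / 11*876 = -7884*sqrt(165) / 11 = -9206.53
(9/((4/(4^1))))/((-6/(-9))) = 27/2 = 13.50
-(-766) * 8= 6128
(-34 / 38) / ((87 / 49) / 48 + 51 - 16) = -13328 / 521911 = -0.03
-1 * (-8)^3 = 512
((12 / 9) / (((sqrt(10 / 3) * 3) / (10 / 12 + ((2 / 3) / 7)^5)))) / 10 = 6806899 * sqrt(30) / 1837845450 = 0.02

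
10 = 10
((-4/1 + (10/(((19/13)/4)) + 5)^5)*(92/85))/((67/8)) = 64752023449264544/14101383805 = 4591891.43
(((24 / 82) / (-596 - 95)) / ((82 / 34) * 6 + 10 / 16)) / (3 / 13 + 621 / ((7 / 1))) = -24752 / 78462619507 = -0.00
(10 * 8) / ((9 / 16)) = 1280 / 9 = 142.22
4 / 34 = 2 / 17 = 0.12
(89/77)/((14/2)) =89/539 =0.17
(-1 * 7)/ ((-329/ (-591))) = -591/ 47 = -12.57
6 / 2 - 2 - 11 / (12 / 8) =-19 / 3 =-6.33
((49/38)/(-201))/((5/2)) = -49/19095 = -0.00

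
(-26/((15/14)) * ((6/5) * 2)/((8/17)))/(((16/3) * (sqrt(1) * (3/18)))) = -13923/100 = -139.23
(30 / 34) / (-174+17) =-15 / 2669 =-0.01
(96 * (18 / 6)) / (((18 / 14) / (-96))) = -21504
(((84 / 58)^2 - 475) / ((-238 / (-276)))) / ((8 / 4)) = -27442059 / 100079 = -274.20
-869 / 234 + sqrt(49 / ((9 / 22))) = -869 / 234 + 7*sqrt(22) / 3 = 7.23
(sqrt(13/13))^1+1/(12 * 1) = 1.08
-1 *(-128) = 128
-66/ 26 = -33/ 13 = -2.54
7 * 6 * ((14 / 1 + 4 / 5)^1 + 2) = 3528 / 5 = 705.60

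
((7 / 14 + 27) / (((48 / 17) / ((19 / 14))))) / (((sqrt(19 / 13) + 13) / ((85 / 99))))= 23199475 / 26345088 - 137275 * sqrt(247) / 26345088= 0.80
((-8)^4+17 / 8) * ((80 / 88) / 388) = 163925 / 17072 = 9.60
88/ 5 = 17.60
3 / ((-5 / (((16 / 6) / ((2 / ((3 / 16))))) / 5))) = -0.03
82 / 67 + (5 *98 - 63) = 28691 / 67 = 428.22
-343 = -343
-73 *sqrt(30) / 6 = -66.64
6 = 6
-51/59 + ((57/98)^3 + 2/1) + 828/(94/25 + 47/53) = 61377856196207/341900229496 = 179.52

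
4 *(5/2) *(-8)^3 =-5120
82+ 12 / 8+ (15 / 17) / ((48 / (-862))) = 9201 / 136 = 67.65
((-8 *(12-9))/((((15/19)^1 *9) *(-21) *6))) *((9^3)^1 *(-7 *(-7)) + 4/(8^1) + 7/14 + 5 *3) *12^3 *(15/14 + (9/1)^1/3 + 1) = 6170779264/735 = 8395618.05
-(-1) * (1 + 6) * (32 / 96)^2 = 7 / 9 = 0.78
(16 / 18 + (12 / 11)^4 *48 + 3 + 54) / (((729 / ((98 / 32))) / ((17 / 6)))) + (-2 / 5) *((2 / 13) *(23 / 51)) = 14983952944201 / 10190002474080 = 1.47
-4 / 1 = -4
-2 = -2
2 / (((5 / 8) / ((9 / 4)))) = 36 / 5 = 7.20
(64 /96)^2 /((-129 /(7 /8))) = -7 /2322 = -0.00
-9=-9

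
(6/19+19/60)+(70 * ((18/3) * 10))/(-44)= -1189069/12540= -94.82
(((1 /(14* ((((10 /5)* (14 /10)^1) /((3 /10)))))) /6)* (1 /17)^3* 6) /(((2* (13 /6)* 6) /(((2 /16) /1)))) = 3 /400586368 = 0.00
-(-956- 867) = 1823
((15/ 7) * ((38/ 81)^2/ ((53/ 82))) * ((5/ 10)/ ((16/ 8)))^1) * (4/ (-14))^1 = -296020/ 5679639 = -0.05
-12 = -12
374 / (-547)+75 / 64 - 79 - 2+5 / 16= -80.20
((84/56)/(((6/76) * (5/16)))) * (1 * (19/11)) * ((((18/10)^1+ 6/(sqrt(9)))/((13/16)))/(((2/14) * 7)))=1755904/3575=491.16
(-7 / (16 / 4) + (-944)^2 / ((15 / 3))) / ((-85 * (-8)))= 209677 / 800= 262.10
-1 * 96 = -96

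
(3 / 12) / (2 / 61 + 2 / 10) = 305 / 284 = 1.07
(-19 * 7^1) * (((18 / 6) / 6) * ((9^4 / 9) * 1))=-96957 / 2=-48478.50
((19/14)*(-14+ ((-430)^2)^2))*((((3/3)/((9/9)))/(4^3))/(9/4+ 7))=324786094867/4144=78375022.89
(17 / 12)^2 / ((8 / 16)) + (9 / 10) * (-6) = -499 / 360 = -1.39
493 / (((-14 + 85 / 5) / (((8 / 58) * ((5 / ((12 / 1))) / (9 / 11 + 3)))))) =935 / 378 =2.47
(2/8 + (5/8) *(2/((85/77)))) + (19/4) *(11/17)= 303/68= 4.46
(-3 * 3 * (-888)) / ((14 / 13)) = 51948 / 7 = 7421.14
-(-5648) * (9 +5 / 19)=994048 / 19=52318.32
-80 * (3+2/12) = -760/3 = -253.33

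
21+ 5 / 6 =131 / 6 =21.83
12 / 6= 2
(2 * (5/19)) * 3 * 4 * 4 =480/19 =25.26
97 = 97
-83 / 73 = -1.14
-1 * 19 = -19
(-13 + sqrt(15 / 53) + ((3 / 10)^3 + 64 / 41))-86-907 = -41180893 / 41000 + sqrt(795) / 53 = -1003.88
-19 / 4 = -4.75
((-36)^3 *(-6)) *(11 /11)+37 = 279973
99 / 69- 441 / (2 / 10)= -50682 / 23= -2203.57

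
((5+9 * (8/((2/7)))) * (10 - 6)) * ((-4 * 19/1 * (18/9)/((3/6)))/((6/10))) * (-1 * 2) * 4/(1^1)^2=12500480/3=4166826.67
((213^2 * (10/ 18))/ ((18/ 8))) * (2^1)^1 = 201640/ 9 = 22404.44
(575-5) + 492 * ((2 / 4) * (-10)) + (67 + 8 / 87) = -158593 / 87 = -1822.91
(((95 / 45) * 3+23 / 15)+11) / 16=283 / 240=1.18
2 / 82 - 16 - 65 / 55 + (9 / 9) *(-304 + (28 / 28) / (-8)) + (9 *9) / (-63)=-8146781 / 25256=-322.57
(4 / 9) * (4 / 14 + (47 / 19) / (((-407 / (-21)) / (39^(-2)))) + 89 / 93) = 469926616 / 850776927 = 0.55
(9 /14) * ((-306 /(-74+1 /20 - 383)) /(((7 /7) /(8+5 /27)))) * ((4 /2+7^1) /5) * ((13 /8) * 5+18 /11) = 6702777 /108262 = 61.91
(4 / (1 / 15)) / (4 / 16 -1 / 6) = 720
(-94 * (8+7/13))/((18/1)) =-1739/39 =-44.59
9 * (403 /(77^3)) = 3627 /456533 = 0.01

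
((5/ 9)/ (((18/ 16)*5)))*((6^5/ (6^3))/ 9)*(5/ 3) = 160/ 243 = 0.66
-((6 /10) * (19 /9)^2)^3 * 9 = -47045881 /273375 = -172.09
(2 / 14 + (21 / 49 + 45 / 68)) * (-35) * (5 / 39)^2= -73375 / 103428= -0.71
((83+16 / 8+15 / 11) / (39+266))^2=36100 / 450241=0.08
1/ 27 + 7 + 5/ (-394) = 74725/ 10638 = 7.02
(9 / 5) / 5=9 / 25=0.36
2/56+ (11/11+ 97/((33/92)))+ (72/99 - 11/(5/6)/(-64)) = 10067663/36960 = 272.39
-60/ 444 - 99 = -3668/ 37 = -99.14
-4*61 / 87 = -2.80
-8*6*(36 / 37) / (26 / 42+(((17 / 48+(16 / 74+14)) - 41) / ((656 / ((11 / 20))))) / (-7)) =-2539192320 / 33829283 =-75.06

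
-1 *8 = -8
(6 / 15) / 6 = 1 / 15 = 0.07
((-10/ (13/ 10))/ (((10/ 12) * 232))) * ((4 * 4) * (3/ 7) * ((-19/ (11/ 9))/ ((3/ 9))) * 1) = 369360/ 29029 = 12.72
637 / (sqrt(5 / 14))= 637* sqrt(70) / 5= 1065.90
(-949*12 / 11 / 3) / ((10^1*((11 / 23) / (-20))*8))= 21827 / 121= 180.39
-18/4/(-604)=9/1208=0.01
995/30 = 199/6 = 33.17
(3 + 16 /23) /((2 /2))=85 /23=3.70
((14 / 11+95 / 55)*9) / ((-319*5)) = -27 / 1595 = -0.02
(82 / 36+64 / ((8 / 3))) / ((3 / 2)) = 473 / 27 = 17.52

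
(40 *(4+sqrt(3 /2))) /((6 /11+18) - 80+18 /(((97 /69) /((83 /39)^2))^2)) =29560349390 *sqrt(6) /185329078137+236482795120 /185329078137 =1.67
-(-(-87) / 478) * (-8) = 1.46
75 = 75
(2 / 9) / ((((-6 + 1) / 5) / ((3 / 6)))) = -1 / 9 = -0.11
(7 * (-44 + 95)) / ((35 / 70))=714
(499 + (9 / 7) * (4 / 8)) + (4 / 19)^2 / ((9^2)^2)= 16567804619 / 33159294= 499.64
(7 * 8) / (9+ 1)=28 / 5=5.60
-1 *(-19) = 19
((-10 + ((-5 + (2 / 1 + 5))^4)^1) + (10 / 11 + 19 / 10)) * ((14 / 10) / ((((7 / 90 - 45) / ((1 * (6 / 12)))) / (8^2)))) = -1953504 / 222365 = -8.79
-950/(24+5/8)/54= -3800/5319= -0.71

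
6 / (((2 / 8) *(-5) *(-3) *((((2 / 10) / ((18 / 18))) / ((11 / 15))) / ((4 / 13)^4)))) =22528 / 428415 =0.05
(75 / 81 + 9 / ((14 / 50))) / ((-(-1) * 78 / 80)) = 250000 / 7371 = 33.92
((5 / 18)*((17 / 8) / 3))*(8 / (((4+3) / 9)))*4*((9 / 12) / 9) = 85 / 126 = 0.67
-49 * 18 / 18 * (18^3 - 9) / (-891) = 31703 / 99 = 320.23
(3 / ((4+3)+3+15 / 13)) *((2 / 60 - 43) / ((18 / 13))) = -217841 / 26100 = -8.35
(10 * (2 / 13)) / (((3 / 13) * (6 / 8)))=80 / 9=8.89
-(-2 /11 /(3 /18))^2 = -144 /121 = -1.19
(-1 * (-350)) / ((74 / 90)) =15750 / 37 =425.68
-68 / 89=-0.76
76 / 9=8.44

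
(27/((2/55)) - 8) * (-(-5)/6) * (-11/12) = -80795/144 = -561.08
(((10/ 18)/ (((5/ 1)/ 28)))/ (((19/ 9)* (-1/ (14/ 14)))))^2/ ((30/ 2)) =784/ 5415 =0.14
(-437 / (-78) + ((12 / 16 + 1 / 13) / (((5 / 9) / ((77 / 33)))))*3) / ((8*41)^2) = 12497 / 83915520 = 0.00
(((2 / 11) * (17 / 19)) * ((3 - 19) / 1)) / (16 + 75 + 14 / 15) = -8160 / 288211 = -0.03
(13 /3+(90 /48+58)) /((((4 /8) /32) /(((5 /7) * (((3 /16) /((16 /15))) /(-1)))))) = -115575 /224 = -515.96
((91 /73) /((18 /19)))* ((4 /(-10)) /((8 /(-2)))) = 1729 /13140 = 0.13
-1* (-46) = 46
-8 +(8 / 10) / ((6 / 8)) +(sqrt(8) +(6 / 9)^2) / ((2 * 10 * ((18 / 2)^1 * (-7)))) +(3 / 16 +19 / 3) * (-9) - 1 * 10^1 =-75.62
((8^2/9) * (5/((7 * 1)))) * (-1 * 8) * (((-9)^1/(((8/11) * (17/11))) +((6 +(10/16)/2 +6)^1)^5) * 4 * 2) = -25219575177305/274176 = -91983161.10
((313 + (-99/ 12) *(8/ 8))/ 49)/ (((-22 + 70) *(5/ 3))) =1219/ 15680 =0.08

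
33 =33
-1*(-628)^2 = -394384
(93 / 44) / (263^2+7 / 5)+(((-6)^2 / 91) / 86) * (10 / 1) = 0.05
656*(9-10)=-656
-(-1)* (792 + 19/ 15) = 11899/ 15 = 793.27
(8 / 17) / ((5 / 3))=24 / 85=0.28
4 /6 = 2 /3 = 0.67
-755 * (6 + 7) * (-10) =98150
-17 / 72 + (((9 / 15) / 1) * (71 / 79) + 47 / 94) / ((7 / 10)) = 49711 / 39816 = 1.25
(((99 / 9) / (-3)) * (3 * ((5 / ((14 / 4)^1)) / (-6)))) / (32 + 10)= 55 / 882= 0.06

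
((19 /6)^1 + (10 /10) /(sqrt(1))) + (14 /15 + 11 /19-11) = -1011 /190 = -5.32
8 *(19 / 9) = 152 / 9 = 16.89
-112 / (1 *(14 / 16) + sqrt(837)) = 6272 / 53519-21504 *sqrt(93) / 53519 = -3.76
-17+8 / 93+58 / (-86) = -70336 / 3999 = -17.59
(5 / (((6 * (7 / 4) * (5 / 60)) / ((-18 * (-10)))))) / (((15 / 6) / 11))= 31680 / 7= 4525.71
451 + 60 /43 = 19453 /43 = 452.40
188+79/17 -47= 2476/17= 145.65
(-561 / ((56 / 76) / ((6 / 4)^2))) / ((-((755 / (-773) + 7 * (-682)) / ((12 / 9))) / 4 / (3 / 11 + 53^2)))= -8169438132 / 1519847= -5375.17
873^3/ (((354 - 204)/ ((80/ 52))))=443559078/ 65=6823985.82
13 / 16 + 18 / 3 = 109 / 16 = 6.81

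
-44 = -44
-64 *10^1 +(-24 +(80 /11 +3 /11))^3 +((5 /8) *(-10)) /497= -13481816303 /2646028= -5095.11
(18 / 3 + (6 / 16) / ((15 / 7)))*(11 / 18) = 2717 / 720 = 3.77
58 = 58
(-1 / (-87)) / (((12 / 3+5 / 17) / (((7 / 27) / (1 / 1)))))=119 / 171477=0.00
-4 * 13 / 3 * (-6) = 104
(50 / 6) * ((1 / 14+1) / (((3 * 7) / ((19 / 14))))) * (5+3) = 4750 / 1029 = 4.62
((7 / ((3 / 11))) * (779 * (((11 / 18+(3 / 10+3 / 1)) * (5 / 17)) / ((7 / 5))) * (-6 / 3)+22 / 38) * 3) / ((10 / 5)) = -286417769 / 5814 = -49263.46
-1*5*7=-35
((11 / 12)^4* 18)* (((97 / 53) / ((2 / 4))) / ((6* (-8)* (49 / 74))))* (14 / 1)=-52546549 / 2564352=-20.49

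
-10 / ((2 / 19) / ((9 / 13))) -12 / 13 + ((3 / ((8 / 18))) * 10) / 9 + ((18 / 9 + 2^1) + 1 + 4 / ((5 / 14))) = -5589 / 130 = -42.99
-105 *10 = -1050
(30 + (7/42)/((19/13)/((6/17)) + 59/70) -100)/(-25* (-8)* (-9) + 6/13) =1767935/45471252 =0.04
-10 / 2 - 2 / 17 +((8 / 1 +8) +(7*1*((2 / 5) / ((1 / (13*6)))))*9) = 168001 / 85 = 1976.48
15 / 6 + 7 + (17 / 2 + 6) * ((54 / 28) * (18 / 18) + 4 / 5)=6869 / 140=49.06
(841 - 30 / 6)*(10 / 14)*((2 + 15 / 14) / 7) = 89870 / 343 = 262.01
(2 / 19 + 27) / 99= 515 / 1881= 0.27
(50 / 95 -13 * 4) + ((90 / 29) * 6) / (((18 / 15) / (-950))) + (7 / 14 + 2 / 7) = -14792.07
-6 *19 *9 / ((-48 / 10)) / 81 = 95 / 36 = 2.64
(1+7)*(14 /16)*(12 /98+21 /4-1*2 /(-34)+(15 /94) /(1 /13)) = 1175429 /22372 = 52.54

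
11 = 11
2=2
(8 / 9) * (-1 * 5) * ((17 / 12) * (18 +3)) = -1190 / 9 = -132.22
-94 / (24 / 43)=-2021 / 12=-168.42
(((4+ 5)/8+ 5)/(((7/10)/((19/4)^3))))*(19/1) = 4561235/256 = 17817.32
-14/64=-7/32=-0.22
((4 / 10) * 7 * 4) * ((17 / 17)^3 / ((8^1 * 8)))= 0.18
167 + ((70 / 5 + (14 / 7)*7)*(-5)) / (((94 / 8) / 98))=-47031 / 47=-1000.66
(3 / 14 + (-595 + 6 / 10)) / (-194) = 41593 / 13580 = 3.06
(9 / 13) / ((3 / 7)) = 21 / 13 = 1.62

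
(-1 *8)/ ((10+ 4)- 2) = -2/ 3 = -0.67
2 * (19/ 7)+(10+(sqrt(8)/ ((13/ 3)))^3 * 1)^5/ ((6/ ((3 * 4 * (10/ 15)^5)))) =1194706936057601540096 * sqrt(2)/ 460673037126816813+1052043622329558039154/ 39630042793340181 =30214.23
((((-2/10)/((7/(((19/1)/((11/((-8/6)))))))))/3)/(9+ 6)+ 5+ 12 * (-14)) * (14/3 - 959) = 3464986241/22275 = 155554.94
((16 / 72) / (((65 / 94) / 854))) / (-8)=-20069 / 585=-34.31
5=5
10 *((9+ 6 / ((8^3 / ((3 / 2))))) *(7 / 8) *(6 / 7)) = 69255 / 1024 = 67.63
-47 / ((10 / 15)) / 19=-141 / 38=-3.71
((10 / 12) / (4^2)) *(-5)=-25 / 96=-0.26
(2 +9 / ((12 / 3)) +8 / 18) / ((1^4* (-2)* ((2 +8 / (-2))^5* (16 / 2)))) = 0.01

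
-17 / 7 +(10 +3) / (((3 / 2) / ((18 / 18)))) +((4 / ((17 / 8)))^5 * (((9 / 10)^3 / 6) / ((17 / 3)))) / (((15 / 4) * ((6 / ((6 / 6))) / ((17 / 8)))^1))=117142605763 / 18635623125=6.29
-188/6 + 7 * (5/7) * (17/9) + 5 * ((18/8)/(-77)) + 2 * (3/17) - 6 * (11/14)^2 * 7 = -2243603/47124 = -47.61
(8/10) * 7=28/5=5.60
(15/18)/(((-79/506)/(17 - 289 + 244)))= 35420/237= 149.45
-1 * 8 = -8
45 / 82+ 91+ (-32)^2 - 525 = 48425 / 82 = 590.55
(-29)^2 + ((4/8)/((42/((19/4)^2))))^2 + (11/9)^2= 13697615257/16257024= 842.57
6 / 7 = 0.86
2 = 2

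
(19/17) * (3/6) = 19/34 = 0.56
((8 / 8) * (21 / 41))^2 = 441 / 1681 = 0.26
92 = 92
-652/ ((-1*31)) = 652/ 31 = 21.03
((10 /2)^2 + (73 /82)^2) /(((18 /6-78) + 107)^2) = 173429 /6885376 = 0.03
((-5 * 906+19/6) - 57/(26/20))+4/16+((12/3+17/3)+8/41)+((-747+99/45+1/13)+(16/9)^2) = -4578177413/863460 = -5302.13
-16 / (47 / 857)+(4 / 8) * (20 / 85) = -291.63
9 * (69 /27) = 23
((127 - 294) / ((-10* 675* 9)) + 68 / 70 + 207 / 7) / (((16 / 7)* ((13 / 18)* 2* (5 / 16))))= 12989519 / 438750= 29.61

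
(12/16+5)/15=23/60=0.38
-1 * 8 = -8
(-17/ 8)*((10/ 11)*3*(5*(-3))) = 3825/ 44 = 86.93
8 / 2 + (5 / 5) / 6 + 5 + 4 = 79 / 6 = 13.17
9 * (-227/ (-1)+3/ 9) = 2046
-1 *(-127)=127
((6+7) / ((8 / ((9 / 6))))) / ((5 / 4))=39 / 20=1.95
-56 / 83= -0.67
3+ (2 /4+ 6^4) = 2599 /2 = 1299.50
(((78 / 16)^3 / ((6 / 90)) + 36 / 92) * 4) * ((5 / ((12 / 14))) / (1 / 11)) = 2626940085 / 5888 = 446151.51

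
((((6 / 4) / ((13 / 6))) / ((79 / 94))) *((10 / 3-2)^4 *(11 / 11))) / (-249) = -24064 / 2301507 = -0.01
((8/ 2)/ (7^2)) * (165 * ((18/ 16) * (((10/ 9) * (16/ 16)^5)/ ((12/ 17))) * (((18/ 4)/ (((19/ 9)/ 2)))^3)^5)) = 198178664936635751429326475214675/ 2975500897855460466604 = 66603463329.31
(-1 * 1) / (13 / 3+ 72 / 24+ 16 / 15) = -5 / 42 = -0.12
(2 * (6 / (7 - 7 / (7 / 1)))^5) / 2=1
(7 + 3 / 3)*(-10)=-80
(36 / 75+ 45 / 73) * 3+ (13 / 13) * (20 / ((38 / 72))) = 1428057 / 34675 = 41.18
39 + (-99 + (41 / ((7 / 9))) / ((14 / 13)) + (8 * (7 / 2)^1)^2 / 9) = 67085 / 882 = 76.06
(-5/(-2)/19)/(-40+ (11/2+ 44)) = 5/361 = 0.01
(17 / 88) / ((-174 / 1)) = -17 / 15312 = -0.00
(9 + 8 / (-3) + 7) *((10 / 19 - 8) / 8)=-710 / 57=-12.46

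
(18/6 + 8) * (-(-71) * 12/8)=2343/2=1171.50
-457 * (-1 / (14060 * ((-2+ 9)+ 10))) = 0.00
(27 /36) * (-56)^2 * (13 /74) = 15288 /37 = 413.19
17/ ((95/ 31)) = 527/ 95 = 5.55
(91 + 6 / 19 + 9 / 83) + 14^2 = 287.42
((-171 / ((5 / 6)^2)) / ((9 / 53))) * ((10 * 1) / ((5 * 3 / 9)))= -217512 / 25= -8700.48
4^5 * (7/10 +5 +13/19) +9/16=9937751/1520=6537.99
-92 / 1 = -92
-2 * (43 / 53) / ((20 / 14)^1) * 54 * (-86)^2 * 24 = -2885150016 / 265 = -10887358.55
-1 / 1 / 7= -1 / 7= -0.14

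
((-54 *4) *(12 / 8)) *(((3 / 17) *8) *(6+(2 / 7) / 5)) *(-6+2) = 6594048 / 595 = 11082.43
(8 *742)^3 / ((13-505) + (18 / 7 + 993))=1464130260992 / 3525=415356102.41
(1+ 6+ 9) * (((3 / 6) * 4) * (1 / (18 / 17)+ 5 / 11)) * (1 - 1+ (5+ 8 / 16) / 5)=2216 / 45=49.24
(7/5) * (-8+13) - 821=-814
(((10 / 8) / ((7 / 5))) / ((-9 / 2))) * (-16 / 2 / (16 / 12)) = 25 / 21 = 1.19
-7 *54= -378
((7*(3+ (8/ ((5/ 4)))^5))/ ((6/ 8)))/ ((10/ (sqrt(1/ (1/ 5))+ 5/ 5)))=469893298/ 46875+ 469893298*sqrt(5)/ 46875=32439.61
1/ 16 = 0.06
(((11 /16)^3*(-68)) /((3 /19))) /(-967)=429913 /2970624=0.14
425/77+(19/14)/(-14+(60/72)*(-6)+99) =5.54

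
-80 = -80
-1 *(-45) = 45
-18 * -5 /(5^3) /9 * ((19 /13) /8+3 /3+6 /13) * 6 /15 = 171 /3250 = 0.05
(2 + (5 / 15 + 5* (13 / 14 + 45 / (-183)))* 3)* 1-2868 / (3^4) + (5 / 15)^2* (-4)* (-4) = -470143 / 23058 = -20.39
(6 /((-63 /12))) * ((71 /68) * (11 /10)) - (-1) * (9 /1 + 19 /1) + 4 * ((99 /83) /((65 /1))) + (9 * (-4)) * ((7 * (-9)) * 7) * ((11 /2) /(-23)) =-3769.67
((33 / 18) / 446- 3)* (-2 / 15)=8017 / 20070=0.40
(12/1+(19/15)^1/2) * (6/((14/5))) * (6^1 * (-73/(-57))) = 27667/133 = 208.02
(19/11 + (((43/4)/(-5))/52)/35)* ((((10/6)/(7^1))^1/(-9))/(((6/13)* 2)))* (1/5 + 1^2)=-691127/11642400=-0.06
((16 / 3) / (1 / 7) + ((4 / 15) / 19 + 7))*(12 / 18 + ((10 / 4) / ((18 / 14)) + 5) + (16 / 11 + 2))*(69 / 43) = 19300519 / 24510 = 787.45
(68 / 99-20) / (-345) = 1912 / 34155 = 0.06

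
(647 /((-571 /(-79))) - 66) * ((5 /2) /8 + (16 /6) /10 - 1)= -1356127 /137040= -9.90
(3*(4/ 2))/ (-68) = -3/ 34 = -0.09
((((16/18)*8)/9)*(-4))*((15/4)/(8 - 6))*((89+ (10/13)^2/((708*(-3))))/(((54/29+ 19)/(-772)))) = 5721832622336/293177313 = 19516.63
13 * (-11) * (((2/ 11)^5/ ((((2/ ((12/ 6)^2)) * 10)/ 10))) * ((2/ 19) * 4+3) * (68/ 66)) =-1838720/ 9179907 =-0.20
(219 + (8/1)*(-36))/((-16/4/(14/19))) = 483/38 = 12.71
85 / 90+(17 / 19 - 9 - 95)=-34939 / 342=-102.16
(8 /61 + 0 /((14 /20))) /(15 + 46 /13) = 0.01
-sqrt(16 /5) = -1.79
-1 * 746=-746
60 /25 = 12 /5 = 2.40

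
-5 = -5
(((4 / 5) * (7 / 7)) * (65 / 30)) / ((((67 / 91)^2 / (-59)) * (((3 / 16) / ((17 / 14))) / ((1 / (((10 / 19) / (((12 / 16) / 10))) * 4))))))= -293077603 / 6733500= -43.53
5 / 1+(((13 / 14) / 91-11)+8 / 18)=-4891 / 882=-5.55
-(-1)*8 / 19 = 8 / 19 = 0.42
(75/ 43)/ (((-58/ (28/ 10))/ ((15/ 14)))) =-225/ 2494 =-0.09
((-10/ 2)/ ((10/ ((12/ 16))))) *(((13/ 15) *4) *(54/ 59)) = -351/ 295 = -1.19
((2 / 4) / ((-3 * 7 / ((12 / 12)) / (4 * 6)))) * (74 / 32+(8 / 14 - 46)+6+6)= 17.78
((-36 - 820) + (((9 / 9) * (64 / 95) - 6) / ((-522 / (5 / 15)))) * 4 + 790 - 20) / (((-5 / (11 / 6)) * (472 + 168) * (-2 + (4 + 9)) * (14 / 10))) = 3198049 / 999734400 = 0.00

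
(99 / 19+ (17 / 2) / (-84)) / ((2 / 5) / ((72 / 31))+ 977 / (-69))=-5626605 / 15403262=-0.37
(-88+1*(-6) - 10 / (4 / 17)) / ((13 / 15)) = -315 / 2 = -157.50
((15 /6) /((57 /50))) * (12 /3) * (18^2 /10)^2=174960 /19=9208.42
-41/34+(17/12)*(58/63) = 0.10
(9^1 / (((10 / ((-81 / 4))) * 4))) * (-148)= 26973 / 40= 674.32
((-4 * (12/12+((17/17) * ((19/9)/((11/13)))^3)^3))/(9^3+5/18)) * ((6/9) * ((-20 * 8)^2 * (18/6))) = -1402001410465670198667673600/1332415656413083786797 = -1052225.26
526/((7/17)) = 8942/7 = 1277.43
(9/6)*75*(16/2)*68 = 61200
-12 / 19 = -0.63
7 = 7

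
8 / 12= 2 / 3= 0.67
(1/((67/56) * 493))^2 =3136/1091046961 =0.00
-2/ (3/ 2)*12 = -16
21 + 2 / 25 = 527 / 25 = 21.08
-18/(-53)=18/53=0.34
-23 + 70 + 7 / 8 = 383 / 8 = 47.88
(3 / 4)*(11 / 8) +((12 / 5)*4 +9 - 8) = 1861 / 160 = 11.63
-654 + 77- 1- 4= -582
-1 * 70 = -70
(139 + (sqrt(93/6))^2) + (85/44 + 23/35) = 241917/1540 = 157.09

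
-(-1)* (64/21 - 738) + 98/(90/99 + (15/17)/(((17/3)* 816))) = -10355377426/16511145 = -627.18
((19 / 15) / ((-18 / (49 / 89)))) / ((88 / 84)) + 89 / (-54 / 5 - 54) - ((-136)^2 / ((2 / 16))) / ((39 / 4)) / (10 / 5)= -7589.51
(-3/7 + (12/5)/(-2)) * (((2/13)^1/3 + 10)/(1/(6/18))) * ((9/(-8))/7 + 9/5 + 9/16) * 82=-320169/325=-985.14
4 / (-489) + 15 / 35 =1439 / 3423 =0.42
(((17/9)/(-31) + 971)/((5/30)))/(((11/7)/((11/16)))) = 474061/186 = 2548.72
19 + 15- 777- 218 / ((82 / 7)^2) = -2503307 / 3362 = -744.59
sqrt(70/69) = sqrt(4830)/69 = 1.01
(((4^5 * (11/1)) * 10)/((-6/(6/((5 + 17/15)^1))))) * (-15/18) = 352000/23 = 15304.35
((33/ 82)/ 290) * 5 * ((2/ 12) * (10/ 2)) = 55/ 9512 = 0.01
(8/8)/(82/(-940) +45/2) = 235/5267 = 0.04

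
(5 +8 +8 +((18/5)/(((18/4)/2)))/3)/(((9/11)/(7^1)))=24871/135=184.23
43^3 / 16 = 79507 / 16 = 4969.19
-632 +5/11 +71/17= -117318/187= -627.37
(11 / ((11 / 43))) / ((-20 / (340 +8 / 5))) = -18361 / 25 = -734.44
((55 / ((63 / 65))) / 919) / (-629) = -3575 / 36417213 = -0.00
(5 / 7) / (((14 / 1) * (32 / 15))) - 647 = -2028917 / 3136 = -646.98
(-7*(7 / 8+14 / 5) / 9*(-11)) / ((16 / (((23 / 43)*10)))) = 10.51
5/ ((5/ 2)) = 2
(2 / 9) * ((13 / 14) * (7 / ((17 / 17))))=13 / 9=1.44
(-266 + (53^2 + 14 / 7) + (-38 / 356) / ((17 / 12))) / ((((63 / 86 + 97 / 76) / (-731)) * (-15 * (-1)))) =-541083586804 / 8764275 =-61737.40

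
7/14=1/2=0.50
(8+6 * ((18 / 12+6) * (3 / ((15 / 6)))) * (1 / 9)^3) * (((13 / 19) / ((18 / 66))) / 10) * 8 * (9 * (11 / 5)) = 1371656 / 4275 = 320.86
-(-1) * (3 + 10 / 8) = 17 / 4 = 4.25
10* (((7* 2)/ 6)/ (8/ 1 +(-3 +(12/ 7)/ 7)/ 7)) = 24010/ 7827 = 3.07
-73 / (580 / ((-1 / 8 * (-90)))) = -657 / 464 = -1.42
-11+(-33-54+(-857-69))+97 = -927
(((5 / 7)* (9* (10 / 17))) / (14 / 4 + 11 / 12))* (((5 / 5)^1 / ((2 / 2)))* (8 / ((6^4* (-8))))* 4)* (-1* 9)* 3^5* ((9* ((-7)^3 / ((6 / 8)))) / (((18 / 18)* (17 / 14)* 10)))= -1958.98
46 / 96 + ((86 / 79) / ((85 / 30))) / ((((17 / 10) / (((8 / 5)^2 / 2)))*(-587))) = 1539621503 / 3216431280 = 0.48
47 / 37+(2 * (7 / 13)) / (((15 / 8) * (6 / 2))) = 31639 / 21645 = 1.46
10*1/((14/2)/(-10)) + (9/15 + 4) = -339/35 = -9.69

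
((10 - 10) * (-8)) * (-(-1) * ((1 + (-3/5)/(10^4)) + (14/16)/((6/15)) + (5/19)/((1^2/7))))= 0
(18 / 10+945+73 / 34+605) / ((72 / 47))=4138679 / 4080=1014.38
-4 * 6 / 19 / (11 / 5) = -120 / 209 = -0.57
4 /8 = 1 /2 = 0.50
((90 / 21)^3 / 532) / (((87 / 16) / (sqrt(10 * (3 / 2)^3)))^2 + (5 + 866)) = 6480000 / 38183148619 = 0.00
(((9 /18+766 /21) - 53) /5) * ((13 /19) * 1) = -8749 /3990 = -2.19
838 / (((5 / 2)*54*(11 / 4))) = 3352 / 1485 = 2.26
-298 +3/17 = -5063/17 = -297.82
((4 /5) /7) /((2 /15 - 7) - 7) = -3 /364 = -0.01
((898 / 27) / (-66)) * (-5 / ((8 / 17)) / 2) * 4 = 38165 / 3564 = 10.71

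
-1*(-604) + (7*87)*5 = 3649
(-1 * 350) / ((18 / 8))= -1400 / 9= -155.56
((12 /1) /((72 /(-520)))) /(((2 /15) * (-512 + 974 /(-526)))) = 170950 /135143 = 1.26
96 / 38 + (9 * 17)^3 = 68050011 / 19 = 3581579.53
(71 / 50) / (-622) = -71 / 31100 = -0.00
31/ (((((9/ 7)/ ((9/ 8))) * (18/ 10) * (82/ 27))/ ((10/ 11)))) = 16275/ 3608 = 4.51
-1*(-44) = 44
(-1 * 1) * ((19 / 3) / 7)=-19 / 21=-0.90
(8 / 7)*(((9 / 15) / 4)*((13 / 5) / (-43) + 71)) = 12.16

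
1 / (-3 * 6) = -1 / 18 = -0.06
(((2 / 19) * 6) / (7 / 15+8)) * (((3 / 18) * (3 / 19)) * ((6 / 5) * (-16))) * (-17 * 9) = 264384 / 45847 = 5.77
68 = 68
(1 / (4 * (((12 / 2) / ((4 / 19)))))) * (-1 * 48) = -8 / 19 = -0.42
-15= -15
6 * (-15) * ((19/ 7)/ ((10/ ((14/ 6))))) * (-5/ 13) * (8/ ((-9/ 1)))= -760/ 39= -19.49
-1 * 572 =-572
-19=-19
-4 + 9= 5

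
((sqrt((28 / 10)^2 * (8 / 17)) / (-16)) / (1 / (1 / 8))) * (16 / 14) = -0.02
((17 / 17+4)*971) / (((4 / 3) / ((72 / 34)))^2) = 3539295 / 289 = 12246.70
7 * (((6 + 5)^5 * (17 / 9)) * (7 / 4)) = 134155483 / 36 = 3726541.19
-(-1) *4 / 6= 0.67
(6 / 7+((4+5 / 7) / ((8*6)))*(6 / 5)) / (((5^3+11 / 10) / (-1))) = -3 / 388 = -0.01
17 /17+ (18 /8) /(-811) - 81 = -259529 /3244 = -80.00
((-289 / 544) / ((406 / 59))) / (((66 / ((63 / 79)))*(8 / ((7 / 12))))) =-7021 / 103223296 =-0.00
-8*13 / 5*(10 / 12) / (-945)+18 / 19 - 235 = -12606257 / 53865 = -234.03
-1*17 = -17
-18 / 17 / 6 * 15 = -45 / 17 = -2.65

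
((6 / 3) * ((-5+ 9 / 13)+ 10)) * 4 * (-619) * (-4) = 1465792 / 13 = 112753.23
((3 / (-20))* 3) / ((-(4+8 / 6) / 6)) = 81 / 160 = 0.51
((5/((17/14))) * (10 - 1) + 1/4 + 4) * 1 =2809/68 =41.31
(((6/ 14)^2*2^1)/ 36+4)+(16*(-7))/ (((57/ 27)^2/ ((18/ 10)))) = -7292139/ 176890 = -41.22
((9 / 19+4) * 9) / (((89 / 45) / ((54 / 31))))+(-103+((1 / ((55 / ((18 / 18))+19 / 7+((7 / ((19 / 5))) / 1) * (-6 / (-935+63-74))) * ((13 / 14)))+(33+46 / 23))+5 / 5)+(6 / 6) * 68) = 90280615349155 / 2474757614459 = 36.48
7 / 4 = 1.75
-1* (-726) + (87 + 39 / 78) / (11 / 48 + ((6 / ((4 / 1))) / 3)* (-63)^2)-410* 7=-2143.96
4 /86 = 2 /43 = 0.05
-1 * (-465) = 465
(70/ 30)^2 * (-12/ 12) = -49/ 9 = -5.44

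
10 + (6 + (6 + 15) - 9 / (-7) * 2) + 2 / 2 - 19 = 151 / 7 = 21.57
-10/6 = -5/3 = -1.67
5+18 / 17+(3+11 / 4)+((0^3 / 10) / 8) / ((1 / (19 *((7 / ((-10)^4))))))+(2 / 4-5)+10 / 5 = 633 / 68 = 9.31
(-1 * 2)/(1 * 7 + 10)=-2/17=-0.12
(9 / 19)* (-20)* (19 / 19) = -180 / 19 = -9.47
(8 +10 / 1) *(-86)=-1548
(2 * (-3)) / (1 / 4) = -24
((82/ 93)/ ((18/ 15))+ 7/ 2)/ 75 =2363/ 41850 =0.06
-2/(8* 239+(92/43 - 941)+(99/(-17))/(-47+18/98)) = -3353828/1632079903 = -0.00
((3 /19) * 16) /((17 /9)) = 432 /323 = 1.34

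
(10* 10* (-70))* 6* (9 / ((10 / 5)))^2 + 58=-850442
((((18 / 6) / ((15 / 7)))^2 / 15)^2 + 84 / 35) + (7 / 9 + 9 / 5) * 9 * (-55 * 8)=-1435160099 / 140625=-10205.58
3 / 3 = 1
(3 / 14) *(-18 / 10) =-27 / 70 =-0.39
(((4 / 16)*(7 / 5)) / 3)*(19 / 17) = 133 / 1020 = 0.13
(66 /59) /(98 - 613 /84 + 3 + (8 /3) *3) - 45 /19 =-22576329 /9576703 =-2.36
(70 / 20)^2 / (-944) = -49 / 3776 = -0.01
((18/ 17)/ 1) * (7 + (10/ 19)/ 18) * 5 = 12020/ 323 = 37.21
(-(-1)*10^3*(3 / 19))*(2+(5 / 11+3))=180000 / 209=861.24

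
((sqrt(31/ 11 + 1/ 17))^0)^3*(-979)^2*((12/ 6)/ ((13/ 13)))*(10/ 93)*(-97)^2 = 180359427380/ 93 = 1939348681.51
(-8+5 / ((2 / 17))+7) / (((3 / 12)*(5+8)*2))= 83 / 13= 6.38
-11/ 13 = -0.85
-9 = -9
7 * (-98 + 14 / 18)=-6125 / 9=-680.56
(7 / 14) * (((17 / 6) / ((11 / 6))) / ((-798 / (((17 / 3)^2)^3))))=-410338673 / 12798324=-32.06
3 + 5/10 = 7/2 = 3.50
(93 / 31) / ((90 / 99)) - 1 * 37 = -337 / 10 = -33.70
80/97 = 0.82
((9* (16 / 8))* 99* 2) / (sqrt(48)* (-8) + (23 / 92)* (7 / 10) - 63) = -358253280 / 1399969 + 182476800* sqrt(3) / 1399969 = -30.14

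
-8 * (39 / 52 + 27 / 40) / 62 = -57 / 310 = -0.18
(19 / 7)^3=6859 / 343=20.00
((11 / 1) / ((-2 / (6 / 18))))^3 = -1331 / 216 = -6.16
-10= -10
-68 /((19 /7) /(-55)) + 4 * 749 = 83104 /19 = 4373.89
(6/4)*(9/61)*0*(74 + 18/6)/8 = 0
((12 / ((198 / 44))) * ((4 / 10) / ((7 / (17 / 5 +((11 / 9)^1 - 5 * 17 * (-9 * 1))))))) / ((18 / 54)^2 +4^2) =554128 / 76125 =7.28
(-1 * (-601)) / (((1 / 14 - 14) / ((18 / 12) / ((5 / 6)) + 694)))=-29272306 / 975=-30022.88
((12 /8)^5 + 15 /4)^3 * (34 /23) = 813146499 /376832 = 2157.85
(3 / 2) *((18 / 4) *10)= 135 / 2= 67.50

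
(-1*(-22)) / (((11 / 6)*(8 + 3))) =12 / 11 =1.09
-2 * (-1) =2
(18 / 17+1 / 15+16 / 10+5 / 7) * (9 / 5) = 3684 / 595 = 6.19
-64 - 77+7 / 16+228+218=4887 / 16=305.44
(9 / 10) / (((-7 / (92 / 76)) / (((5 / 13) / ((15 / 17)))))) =-1173 / 17290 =-0.07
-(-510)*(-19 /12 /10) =-323 /4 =-80.75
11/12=0.92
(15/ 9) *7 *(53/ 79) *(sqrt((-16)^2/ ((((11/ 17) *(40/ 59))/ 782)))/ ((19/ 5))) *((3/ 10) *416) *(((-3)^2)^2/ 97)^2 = 121087.86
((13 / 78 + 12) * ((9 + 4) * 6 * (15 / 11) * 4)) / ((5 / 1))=11388 / 11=1035.27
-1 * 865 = -865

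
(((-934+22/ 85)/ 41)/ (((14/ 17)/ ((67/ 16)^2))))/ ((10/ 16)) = -44535369/ 57400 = -775.88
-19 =-19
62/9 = 6.89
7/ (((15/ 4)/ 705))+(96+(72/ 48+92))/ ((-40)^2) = 4211579/ 3200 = 1316.12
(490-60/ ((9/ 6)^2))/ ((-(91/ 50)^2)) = -3475000/ 24843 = -139.88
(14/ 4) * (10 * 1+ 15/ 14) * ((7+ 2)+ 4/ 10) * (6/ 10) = 4371/ 20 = 218.55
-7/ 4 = -1.75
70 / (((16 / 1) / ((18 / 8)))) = 9.84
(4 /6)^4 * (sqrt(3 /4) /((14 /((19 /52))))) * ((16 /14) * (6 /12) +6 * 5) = 4066 * sqrt(3) /51597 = 0.14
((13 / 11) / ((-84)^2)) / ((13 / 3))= 1 / 25872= 0.00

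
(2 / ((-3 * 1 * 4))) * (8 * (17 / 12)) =-17 / 9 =-1.89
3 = 3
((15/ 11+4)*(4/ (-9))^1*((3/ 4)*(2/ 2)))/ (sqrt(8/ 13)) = -59*sqrt(26)/ 132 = -2.28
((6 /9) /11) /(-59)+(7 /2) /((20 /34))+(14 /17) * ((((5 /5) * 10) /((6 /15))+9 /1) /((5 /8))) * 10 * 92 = 41221.95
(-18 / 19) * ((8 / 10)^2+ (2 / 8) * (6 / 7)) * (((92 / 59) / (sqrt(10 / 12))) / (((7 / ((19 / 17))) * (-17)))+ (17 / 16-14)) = 247572 * sqrt(30) / 104437375+ 557037 / 53200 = 10.48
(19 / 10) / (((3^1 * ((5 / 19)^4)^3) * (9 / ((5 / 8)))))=42052983462257059 / 105468750000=398724.58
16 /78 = 8 /39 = 0.21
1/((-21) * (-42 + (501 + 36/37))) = -37/357399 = -0.00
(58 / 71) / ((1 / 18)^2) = 264.68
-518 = -518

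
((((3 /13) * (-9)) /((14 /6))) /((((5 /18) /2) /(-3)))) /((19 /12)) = 104976 /8645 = 12.14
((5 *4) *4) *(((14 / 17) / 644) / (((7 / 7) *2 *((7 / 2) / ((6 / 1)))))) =240 / 2737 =0.09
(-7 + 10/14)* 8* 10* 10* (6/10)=-21120/7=-3017.14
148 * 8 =1184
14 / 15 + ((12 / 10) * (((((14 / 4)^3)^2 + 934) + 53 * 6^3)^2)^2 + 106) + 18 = 6174378380707932284494921 / 125829120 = 49069550678793051.12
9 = 9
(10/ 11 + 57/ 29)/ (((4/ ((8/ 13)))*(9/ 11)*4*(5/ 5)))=917/ 6786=0.14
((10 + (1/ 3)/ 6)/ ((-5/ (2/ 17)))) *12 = -724/ 255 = -2.84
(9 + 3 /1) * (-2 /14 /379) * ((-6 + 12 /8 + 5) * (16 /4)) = -24 /2653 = -0.01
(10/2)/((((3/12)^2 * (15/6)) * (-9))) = -32/9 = -3.56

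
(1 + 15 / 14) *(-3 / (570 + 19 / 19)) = -87 / 7994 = -0.01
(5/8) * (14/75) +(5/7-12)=-4691/420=-11.17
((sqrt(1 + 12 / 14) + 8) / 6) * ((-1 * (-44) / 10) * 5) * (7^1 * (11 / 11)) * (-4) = -961.24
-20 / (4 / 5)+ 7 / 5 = -118 / 5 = -23.60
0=0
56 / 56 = 1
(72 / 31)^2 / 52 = 1296 / 12493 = 0.10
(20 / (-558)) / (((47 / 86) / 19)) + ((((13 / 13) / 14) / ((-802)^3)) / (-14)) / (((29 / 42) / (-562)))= -1711083477782419 / 1373160189669912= -1.25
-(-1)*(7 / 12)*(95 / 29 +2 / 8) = 2863 / 1392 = 2.06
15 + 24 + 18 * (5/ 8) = 50.25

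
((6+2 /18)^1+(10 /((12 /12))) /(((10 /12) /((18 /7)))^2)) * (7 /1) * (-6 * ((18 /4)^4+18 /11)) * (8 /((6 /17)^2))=-519856314553 /4620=-112523011.81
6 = 6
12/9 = 4/3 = 1.33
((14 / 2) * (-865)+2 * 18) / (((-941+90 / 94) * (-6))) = -282893 / 265092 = -1.07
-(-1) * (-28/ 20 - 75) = -382/ 5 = -76.40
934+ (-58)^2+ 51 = 4349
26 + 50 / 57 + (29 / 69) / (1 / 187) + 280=168451 / 437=385.47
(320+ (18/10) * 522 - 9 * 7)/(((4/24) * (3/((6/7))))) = 71796/35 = 2051.31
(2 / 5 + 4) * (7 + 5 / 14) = 1133 / 35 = 32.37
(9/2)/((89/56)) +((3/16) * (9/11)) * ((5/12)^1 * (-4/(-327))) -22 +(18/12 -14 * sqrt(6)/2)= -30165505/1707376 -7 * sqrt(6)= -34.81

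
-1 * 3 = -3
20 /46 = 0.43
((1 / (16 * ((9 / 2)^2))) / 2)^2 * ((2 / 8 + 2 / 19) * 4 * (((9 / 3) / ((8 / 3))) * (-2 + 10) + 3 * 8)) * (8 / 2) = 11 / 24624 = 0.00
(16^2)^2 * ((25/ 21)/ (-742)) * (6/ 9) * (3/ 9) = -1638400/ 70119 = -23.37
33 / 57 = 11 / 19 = 0.58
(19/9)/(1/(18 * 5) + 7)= 190/631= 0.30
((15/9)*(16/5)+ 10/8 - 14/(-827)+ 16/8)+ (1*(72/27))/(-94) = 3998171/466428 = 8.57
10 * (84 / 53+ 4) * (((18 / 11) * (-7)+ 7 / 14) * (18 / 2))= -3210120 / 583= -5506.21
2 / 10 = 1 / 5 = 0.20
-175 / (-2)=175 / 2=87.50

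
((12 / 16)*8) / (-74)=-3 / 37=-0.08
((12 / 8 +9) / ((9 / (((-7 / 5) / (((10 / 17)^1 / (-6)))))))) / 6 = 833 / 300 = 2.78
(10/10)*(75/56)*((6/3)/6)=25/56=0.45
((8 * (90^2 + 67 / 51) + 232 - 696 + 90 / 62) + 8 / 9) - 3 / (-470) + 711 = 65059.86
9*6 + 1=55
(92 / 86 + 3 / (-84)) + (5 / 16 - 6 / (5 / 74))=-2105879 / 24080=-87.45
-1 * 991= -991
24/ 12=2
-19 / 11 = -1.73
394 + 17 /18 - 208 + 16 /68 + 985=358687 /306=1172.18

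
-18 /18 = -1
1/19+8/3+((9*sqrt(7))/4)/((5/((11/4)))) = 155/57+99*sqrt(7)/80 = 5.99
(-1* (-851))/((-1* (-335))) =851/335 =2.54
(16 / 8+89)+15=106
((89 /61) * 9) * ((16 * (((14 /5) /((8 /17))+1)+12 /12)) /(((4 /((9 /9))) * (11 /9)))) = 1146231 /3355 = 341.65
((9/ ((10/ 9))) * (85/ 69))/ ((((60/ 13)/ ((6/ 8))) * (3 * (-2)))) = -1989/ 7360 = -0.27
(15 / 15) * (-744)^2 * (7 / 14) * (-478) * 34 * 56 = -251889878016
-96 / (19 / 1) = -5.05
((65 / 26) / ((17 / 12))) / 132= 5 / 374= 0.01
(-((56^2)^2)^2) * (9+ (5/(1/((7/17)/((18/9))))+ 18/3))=-26355467403919360/17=-1550321611995256.47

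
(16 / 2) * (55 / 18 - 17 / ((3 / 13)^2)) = -7588 / 3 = -2529.33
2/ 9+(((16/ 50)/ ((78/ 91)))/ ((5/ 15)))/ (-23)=898/ 5175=0.17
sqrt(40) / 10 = sqrt(10) / 5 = 0.63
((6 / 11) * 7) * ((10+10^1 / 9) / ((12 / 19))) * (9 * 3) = 19950 / 11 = 1813.64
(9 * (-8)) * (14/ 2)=-504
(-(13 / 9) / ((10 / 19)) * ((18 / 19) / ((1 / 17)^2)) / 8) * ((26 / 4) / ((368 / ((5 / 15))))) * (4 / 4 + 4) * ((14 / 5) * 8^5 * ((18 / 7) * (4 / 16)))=-18754944 / 115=-163086.47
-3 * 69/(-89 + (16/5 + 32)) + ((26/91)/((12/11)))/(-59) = 3.84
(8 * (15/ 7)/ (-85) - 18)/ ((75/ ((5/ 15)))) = -722/ 8925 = -0.08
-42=-42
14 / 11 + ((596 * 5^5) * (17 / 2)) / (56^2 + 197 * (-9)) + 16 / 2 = 174282776 / 14993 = 11624.28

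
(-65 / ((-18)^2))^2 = 4225 / 104976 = 0.04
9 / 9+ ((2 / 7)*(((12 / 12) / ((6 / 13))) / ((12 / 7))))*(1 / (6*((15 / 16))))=431 / 405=1.06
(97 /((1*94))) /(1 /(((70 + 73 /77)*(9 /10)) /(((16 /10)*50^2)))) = 0.02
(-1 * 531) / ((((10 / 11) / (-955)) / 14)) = 7809417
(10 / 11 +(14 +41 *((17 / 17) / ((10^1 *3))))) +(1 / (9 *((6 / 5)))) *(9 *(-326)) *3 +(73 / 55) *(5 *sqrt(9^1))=-257009 / 330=-778.82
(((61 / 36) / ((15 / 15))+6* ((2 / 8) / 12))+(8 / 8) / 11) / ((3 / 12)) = 1513 / 198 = 7.64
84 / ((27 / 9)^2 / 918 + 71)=8568 / 7243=1.18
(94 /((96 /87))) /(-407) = -1363 /6512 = -0.21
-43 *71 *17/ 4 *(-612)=7940853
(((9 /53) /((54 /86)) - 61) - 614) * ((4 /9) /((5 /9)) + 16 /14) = -1310.90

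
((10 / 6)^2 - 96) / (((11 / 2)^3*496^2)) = -0.00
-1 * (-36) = 36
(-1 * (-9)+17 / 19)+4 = 264 / 19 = 13.89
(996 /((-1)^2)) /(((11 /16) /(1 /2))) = 7968 /11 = 724.36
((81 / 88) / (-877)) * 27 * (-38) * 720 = 775.32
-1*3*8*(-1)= 24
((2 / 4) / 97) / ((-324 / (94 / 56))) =-47 / 1759968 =-0.00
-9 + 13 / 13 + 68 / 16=-15 / 4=-3.75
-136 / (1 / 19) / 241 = -2584 / 241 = -10.72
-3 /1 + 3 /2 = -3 /2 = -1.50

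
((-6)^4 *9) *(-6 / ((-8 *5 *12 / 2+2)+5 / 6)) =295.08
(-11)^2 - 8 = 113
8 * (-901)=-7208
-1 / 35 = -0.03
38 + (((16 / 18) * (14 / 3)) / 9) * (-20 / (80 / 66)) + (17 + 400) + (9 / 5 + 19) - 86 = 154789 / 405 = 382.20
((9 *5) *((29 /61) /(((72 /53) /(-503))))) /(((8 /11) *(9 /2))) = -42521105 /17568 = -2420.37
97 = 97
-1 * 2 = -2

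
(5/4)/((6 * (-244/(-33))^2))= 1815/476288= 0.00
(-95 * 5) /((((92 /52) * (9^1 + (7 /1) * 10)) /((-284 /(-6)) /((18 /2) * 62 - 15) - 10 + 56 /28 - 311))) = 3207968075 /2959893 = 1083.81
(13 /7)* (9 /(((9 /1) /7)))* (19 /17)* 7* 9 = 15561 /17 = 915.35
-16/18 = -8/9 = -0.89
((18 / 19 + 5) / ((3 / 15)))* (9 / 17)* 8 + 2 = 41326 / 323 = 127.94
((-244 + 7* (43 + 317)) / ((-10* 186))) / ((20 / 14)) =-3983 / 4650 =-0.86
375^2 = 140625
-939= -939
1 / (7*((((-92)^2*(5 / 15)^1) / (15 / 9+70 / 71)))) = 565 / 4206608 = 0.00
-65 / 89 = -0.73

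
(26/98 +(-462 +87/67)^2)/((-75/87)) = -1353890262422/5499025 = -246205.51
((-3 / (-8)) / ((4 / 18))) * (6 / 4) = 81 / 32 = 2.53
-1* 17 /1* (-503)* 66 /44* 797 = 20445441 /2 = 10222720.50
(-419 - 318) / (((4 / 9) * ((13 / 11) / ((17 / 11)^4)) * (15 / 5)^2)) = -5595907 / 6292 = -889.37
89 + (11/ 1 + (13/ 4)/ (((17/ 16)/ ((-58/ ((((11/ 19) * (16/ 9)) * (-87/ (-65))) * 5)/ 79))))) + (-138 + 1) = -1102835/ 29546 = -37.33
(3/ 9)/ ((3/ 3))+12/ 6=7/ 3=2.33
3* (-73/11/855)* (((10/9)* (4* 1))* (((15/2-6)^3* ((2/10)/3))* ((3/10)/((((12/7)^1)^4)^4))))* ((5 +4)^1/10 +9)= -2426003931580873/195155606611427328000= -0.00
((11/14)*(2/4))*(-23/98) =-253/2744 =-0.09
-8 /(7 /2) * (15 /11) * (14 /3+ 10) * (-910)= 41600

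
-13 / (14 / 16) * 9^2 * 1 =-8424 / 7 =-1203.43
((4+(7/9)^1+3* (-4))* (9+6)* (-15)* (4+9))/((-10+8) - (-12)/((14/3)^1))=147875/4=36968.75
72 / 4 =18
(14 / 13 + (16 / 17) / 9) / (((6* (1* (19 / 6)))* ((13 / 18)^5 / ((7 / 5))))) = 690742080 / 1559059307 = 0.44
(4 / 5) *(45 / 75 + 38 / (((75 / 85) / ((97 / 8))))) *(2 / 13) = 62734 / 975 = 64.34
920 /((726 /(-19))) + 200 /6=1120 /121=9.26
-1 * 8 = -8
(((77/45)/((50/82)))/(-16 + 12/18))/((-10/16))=0.29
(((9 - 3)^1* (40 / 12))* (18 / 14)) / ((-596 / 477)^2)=10238805 / 621628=16.47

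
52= 52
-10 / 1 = -10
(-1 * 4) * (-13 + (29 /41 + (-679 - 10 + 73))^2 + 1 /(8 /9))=-5091052537 /3362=-1514292.84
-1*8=-8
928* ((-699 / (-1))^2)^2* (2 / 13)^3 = 806708455976.43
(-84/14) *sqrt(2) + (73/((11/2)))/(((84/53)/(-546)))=-50297/11-6 *sqrt(2)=-4580.94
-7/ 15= -0.47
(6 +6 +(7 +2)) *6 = 126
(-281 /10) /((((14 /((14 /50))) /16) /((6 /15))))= -2248 /625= -3.60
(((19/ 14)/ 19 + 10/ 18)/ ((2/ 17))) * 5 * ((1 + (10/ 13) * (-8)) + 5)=-6715/ 1638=-4.10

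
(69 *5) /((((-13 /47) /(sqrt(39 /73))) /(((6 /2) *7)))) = -19145.37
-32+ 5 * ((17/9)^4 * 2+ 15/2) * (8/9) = 6760412/59049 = 114.49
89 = 89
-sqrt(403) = -20.07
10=10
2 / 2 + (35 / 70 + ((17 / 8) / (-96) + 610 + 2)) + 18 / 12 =472303 / 768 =614.98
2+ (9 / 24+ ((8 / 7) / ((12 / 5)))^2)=9179 / 3528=2.60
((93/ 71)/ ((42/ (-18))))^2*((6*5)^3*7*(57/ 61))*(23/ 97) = 2755337877000/ 208793179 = 13196.49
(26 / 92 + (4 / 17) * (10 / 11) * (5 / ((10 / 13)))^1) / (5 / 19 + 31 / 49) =4466007 / 2391356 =1.87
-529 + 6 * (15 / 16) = -4187 / 8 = -523.38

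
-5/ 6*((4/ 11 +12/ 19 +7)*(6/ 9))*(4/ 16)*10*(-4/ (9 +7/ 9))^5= 274085775/ 2154218176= 0.13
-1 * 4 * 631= -2524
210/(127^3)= 210/2048383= 0.00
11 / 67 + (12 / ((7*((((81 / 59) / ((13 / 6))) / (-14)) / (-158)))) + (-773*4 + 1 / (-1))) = 15693028 / 5427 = 2891.66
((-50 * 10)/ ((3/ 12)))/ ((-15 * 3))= 400/ 9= 44.44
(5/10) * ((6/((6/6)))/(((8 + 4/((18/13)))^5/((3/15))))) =177147/45196039840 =0.00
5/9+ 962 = 8663/9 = 962.56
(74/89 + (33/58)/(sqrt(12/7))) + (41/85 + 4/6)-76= -1679873/22695 + 11*sqrt(21)/116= -73.58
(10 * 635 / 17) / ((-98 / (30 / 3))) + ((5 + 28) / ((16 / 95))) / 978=-164737515 / 4344928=-37.91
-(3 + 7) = -10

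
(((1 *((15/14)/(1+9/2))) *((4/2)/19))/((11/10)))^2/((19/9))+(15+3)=88573559958/4920708331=18.00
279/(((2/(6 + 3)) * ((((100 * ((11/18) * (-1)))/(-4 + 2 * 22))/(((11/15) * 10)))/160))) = -964224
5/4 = 1.25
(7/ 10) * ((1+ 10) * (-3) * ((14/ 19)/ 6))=-539/ 190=-2.84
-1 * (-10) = 10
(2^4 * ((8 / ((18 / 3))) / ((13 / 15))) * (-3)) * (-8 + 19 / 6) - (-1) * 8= 4744 / 13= 364.92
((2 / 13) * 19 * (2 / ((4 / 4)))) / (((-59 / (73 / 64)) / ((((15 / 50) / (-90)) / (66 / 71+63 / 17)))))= 1674109 / 20598552000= 0.00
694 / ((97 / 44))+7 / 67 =314.91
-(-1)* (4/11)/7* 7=4/11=0.36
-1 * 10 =-10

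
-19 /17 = -1.12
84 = 84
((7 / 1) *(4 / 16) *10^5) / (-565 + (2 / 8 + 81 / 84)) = -2450000 / 7893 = -310.40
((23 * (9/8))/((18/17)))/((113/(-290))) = -56695/904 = -62.72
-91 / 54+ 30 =1529 / 54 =28.31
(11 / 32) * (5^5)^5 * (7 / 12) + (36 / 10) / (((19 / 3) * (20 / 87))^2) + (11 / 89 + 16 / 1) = 92161186039447811908624333 / 1542192000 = 59759865204493222.57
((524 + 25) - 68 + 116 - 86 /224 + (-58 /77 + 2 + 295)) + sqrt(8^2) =1109863 /1232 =900.86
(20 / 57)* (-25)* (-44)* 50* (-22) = -24200000 / 57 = -424561.40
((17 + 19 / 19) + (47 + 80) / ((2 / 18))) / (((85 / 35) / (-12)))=-97524 / 17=-5736.71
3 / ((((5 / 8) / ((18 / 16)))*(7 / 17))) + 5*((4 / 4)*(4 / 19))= 9421 / 665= 14.17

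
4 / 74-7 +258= 251.05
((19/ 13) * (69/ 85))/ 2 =0.59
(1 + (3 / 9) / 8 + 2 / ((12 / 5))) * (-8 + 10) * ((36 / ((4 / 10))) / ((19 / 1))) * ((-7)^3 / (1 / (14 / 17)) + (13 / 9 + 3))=-1595175 / 323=-4938.62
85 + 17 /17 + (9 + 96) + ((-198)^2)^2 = 1536953807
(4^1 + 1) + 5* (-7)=-30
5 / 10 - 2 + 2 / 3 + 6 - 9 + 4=1 / 6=0.17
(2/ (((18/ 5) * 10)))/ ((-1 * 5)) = -1/ 90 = -0.01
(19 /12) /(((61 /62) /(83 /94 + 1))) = 34751 /11468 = 3.03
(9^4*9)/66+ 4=898.68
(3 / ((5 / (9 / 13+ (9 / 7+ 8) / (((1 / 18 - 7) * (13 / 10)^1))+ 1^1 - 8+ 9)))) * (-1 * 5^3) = -11355 / 91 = -124.78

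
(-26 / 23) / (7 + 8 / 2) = -26 / 253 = -0.10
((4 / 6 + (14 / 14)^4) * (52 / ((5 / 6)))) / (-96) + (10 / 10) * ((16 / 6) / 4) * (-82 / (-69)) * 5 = 2383 / 828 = 2.88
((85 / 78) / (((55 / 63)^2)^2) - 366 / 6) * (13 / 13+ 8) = -25319803239 / 47583250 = -532.12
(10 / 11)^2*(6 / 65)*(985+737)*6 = 1239840 / 1573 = 788.20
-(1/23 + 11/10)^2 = -69169/52900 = -1.31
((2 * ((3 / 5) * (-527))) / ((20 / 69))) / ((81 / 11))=-133331 / 450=-296.29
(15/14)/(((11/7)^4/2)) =5145/14641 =0.35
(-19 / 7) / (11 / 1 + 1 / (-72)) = -1368 / 5537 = -0.25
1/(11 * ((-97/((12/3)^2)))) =-16/1067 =-0.01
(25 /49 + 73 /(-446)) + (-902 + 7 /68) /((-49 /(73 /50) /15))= 2997699193 /7430360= 403.44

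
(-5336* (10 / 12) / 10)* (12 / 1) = -5336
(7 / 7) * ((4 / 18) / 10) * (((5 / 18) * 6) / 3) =0.01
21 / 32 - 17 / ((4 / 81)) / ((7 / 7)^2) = -10995 / 32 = -343.59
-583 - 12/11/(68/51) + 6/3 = -6400/11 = -581.82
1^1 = 1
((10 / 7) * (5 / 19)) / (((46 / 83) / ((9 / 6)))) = 6225 / 6118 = 1.02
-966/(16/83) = -40089/8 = -5011.12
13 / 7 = 1.86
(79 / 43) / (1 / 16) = 1264 / 43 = 29.40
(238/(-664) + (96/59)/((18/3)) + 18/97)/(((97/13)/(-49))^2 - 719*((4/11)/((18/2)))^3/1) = -73550714110915041/18130757248328468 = -4.06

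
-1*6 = -6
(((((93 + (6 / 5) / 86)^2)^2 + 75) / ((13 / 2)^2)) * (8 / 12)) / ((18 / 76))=16206865212039898288 / 3249997700625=4986731.29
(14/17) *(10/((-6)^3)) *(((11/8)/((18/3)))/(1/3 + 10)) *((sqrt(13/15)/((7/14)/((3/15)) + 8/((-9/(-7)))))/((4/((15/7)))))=-55 *sqrt(195)/15885888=-0.00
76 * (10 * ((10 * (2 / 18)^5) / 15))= 1520 / 177147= 0.01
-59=-59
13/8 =1.62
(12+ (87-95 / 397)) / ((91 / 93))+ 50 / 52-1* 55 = 3388193 / 72254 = 46.89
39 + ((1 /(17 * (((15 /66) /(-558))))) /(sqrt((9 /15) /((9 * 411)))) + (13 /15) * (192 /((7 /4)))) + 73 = 7248 /35 - 36828 * sqrt(685) /85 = -11132.69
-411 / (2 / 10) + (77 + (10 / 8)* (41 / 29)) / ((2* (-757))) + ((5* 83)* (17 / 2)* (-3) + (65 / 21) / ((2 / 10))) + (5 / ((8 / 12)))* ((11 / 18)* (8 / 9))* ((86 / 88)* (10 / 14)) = -418869357493 / 33192936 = -12619.23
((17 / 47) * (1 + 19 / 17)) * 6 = 216 / 47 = 4.60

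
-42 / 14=-3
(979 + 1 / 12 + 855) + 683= 30205 / 12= 2517.08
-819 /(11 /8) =-6552 /11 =-595.64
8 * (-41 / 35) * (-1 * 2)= 656 / 35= 18.74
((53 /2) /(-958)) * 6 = -159 /958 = -0.17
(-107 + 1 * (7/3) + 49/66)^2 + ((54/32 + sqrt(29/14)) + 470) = sqrt(406)/14 + 196402207/17424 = 11273.37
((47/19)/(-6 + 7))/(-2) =-47/38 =-1.24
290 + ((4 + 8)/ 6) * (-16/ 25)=7218/ 25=288.72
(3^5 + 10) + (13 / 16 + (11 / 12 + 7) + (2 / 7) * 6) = 88517 / 336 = 263.44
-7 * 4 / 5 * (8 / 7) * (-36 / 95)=2.43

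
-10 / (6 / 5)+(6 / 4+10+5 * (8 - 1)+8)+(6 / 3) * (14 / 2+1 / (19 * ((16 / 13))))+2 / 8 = 27589 / 456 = 60.50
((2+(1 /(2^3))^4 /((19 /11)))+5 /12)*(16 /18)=2.15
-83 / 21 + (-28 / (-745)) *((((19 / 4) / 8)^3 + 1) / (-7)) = -507384487 / 128163840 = -3.96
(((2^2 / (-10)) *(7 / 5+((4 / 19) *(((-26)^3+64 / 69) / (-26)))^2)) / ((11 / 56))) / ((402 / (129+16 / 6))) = -130127044471227832 / 9633233552085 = -13508.14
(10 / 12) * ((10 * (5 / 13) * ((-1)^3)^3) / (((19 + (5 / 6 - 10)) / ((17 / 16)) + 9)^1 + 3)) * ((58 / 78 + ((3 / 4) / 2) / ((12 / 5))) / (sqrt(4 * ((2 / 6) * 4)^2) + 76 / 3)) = -2386375 / 492430848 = -0.00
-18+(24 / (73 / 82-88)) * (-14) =-33674 / 2381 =-14.14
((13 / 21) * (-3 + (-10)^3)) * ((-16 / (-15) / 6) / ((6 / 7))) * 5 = -643.90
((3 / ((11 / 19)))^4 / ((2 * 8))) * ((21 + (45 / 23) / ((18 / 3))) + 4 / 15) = 52424619633 / 53878880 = 973.01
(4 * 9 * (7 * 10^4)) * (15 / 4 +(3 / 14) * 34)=27810000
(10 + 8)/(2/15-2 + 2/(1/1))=135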